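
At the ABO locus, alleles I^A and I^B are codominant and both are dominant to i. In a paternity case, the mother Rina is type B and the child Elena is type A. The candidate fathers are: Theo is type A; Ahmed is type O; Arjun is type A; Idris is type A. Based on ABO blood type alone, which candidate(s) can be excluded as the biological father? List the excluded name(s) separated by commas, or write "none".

A candidate is excluded only if no genotype consistent with his phenotype could produce a type A child with a type B mother.
Ahmed (type O): no genotype consistent with that phenotype can produce a type-A child with a type-B mother.

Ahmed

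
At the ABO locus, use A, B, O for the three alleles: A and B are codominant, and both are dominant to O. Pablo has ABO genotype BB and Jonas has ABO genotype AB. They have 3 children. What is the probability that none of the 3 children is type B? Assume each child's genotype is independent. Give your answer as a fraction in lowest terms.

ABO cross BB × AB → 1/2 B, 1/2 AB.
So P(type B) = 1/2 per child.
P(not type B) = 1/2 for one child; (1/2)^3 = 1/8.

1/8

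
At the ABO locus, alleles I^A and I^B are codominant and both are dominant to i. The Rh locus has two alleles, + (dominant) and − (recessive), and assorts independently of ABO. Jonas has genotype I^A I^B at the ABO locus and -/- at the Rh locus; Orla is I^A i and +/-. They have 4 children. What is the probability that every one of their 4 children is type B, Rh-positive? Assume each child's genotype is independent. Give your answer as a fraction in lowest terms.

ABO cross I^A I^B × I^A i → 1/2 A, 1/4 B, 1/4 AB.
Rh cross -/- × +/- → 1/2 Rh+, 1/2 Rh-; so P(type B, Rh-positive) = 1/4 × 1/2 = 1/8 per child.
All 4 independent: (1/8)^4 = 1/4096.

1/4096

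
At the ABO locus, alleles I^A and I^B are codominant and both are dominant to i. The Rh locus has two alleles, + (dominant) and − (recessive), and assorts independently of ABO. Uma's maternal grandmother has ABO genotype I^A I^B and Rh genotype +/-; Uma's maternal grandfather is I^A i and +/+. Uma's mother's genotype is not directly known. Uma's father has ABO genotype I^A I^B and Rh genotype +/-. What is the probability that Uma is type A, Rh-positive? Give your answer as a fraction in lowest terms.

21/64

Uma's mother's ABO genotype from I^A I^B × I^A i: 1/4 I^A I^A, 1/4 I^A I^B, 1/4 I^A i, 1/4 I^B i.
Crossing each possibility with the father I^A I^B and summing P(type A): 1/4·1/2 + 1/4·1/4 + 1/4·1/2 + 1/4·1/4 = 3/8.
Similarly for Rh via the mother's Rh distribution: P(Rh+) = 7/8.
Independent loci: 3/8 × 7/8 = 21/64.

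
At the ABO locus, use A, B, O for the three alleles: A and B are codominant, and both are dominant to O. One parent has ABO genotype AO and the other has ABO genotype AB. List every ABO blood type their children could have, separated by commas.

Gametes from AO × AB give offspring ABO genotypes AA, AB, AO, BO, i.e. phenotypes A, B, AB.

A, B, AB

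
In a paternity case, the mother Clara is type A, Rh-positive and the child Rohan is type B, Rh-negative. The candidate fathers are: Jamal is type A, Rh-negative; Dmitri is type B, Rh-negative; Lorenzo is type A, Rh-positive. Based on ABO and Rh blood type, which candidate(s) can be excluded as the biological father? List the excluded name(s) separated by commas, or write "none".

Jamal, Lorenzo

A candidate is excluded only if no genotype consistent with his phenotype could produce a type B, Rh-negative child with a type A, Rh-positive mother.
Jamal (type A, Rh-): no genotype consistent with that phenotype can produce a type-B Rh- child with a type-A mother.
Lorenzo (type A, Rh+): no genotype consistent with that phenotype can produce a type-B Rh- child with a type-A mother.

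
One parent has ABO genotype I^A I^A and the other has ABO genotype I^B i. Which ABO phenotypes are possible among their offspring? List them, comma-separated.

A, AB

Gametes from I^A I^A × I^B i give offspring ABO genotypes I^A I^B, I^A i, i.e. phenotypes A, AB.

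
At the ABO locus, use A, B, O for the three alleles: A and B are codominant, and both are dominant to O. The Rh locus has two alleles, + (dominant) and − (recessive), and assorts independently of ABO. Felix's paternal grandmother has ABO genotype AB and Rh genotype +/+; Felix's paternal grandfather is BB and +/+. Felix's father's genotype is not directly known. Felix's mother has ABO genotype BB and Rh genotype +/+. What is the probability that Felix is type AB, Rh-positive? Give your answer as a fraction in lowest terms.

Felix's father's ABO genotype from AB × BB: 1/2 AB, 1/2 BB.
Crossing each possibility with the mother BB and summing P(type AB): 1/2·1/2 + 1/2·0 = 1/4.
Similarly for Rh via the father's Rh distribution: P(Rh+) = 1.
Independent loci: 1/4 × 1 = 1/4.

1/4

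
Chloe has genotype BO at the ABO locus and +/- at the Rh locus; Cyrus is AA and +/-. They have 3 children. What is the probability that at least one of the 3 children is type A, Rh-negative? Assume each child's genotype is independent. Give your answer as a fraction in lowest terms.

169/512

ABO cross BO × AA → 1/2 A, 1/2 AB.
Rh cross +/- × +/- → 3/4 Rh+, 1/4 Rh-; so P(type A, Rh-negative) = 1/2 × 1/4 = 1/8 per child.
P(none) = (7/8)^3 = 343/512; P(at least one) = 1 − 343/512 = 169/512.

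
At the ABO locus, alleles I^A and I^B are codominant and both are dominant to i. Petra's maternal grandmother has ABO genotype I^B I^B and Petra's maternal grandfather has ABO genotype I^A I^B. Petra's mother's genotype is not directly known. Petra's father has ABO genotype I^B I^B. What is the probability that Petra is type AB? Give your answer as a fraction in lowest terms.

Petra's mother's ABO genotype from I^B I^B × I^A I^B: 1/2 I^A I^B, 1/2 I^B I^B.
Crossing each possibility with the father I^B I^B and summing P(type AB): 1/2·1/2 + 1/2·0 = 1/4.

1/4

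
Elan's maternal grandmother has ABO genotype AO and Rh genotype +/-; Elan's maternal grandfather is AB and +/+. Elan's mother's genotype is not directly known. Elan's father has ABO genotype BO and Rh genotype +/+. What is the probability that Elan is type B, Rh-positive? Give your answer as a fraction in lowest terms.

Elan's mother's ABO genotype from AO × AB: 1/4 AA, 1/4 AB, 1/4 AO, 1/4 BO.
Crossing each possibility with the father BO and summing P(type B): 1/4·0 + 1/4·1/2 + 1/4·1/4 + 1/4·3/4 = 3/8.
Similarly for Rh via the mother's Rh distribution: P(Rh+) = 1.
Independent loci: 3/8 × 1 = 3/8.

3/8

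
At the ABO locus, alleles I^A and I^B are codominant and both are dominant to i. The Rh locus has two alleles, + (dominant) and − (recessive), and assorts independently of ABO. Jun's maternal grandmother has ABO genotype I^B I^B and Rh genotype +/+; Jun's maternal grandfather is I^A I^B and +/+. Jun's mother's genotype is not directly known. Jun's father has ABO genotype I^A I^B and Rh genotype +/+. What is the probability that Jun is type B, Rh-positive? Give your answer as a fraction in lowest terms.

Jun's mother's ABO genotype from I^B I^B × I^A I^B: 1/2 I^A I^B, 1/2 I^B I^B.
Crossing each possibility with the father I^A I^B and summing P(type B): 1/2·1/4 + 1/2·1/2 = 3/8.
Similarly for Rh via the mother's Rh distribution: P(Rh+) = 1.
Independent loci: 3/8 × 1 = 3/8.

3/8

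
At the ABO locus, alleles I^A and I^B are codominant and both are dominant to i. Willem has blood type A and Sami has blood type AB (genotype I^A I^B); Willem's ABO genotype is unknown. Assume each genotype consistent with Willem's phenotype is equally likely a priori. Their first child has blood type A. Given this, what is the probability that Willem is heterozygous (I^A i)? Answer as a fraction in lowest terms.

Possible genotypes: Willem ∈ {I^A I^A, I^A i}; Sami ∈ {I^A I^B}.
Weight each parental genotype pair by prior × P(type-A child):
  I^A I^A × I^A I^B: posterior weight 1/2.
  I^A i × I^A I^B: posterior weight 1/2.
Sum the posterior weight over pairs where Willem is I^A i: 1/2.

1/2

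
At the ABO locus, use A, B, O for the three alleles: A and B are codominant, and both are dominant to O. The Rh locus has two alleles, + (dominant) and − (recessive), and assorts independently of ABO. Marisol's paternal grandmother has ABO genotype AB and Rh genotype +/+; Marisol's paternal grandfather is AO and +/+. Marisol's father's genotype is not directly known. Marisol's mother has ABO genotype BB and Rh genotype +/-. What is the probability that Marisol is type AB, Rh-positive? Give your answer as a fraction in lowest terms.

Marisol's father's ABO genotype from AB × AO: 1/4 AA, 1/4 AB, 1/4 AO, 1/4 BO.
Crossing each possibility with the mother BB and summing P(type AB): 1/4·1 + 1/4·1/2 + 1/4·1/2 + 1/4·0 = 1/2.
Similarly for Rh via the father's Rh distribution: P(Rh+) = 1.
Independent loci: 1/2 × 1 = 1/2.

1/2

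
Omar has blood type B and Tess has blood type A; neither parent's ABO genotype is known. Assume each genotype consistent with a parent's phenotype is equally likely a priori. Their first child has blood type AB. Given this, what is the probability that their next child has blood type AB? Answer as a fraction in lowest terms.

Possible genotypes: Omar ∈ {BB, BO}; Tess ∈ {AA, AO}.
Weight each parental genotype pair by prior × P(type-AB child):
  BB × AA: posterior weight 4/9; P(next child type AB) = 1.
  BB × AO: posterior weight 2/9; P(next child type AB) = 1/2.
  BO × AA: posterior weight 2/9; P(next child type AB) = 1/2.
  BO × AO: posterior weight 1/9; P(next child type AB) = 1/4.
Weighted sum = 25/36.

25/36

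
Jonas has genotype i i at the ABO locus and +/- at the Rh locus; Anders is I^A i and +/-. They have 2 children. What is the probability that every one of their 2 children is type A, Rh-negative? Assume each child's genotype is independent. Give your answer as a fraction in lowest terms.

1/64

ABO cross i i × I^A i → 1/2 O, 1/2 A.
Rh cross +/- × +/- → 3/4 Rh+, 1/4 Rh-; so P(type A, Rh-negative) = 1/2 × 1/4 = 1/8 per child.
All 2 independent: (1/8)^2 = 1/64.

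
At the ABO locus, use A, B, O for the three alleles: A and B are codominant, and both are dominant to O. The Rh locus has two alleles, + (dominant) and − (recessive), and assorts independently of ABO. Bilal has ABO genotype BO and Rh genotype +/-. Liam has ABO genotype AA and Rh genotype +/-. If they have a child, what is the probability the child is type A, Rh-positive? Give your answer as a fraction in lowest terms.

3/8

ABO cross BO × AA → offspring phenotypes: 1/2 A, 1/2 AB.
Rh cross +/- × +/- → 3/4 Rh+, 1/4 Rh-.
Independent loci: P(type A, Rh-positive) = 1/2 × 3/4 = 3/8.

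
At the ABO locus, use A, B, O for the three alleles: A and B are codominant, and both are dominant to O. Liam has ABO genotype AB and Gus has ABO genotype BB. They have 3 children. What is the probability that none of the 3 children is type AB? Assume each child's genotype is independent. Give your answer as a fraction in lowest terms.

1/8

ABO cross AB × BB → 1/2 B, 1/2 AB.
So P(type AB) = 1/2 per child.
P(not type AB) = 1/2 for one child; (1/2)^3 = 1/8.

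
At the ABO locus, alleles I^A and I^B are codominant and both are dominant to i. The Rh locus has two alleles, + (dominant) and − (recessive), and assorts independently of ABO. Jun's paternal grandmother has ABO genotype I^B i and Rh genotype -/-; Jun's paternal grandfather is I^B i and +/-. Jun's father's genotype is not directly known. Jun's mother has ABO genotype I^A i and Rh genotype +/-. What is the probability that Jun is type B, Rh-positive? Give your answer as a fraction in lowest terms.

5/32

Jun's father's ABO genotype from I^B i × I^B i: 1/4 I^B I^B, 1/2 I^B i, 1/4 i i.
Crossing each possibility with the mother I^A i and summing P(type B): 1/4·1/2 + 1/2·1/4 + 1/4·0 = 1/4.
Similarly for Rh via the father's Rh distribution: P(Rh+) = 5/8.
Independent loci: 1/4 × 5/8 = 5/32.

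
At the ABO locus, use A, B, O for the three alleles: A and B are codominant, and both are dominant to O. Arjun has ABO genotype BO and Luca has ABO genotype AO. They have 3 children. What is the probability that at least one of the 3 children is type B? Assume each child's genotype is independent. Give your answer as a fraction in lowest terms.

37/64

ABO cross BO × AO → 1/4 O, 1/4 A, 1/4 B, 1/4 AB.
So P(type B) = 1/4 per child.
P(none) = (3/4)^3 = 27/64; P(at least one) = 1 − 27/64 = 37/64.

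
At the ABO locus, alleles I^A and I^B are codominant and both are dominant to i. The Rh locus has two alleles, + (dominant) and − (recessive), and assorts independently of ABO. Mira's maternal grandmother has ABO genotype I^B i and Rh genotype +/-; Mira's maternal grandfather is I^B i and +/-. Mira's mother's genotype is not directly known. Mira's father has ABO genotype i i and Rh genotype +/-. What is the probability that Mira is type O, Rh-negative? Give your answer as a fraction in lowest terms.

1/8

Mira's mother's ABO genotype from I^B i × I^B i: 1/4 I^B I^B, 1/2 I^B i, 1/4 i i.
Crossing each possibility with the father i i and summing P(type O): 1/4·0 + 1/2·1/2 + 1/4·1 = 1/2.
Similarly for Rh via the mother's Rh distribution: P(Rh-) = 1/4.
Independent loci: 1/2 × 1/4 = 1/8.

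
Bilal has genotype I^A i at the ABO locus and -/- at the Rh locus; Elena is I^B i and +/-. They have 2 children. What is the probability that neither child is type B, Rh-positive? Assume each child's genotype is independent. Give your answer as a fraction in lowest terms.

49/64

ABO cross I^A i × I^B i → 1/4 O, 1/4 A, 1/4 B, 1/4 AB.
Rh cross -/- × +/- → 1/2 Rh+, 1/2 Rh-; so P(type B, Rh-positive) = 1/4 × 1/2 = 1/8 per child.
P(not type B, Rh-positive) = 7/8 for one child; (7/8)^2 = 49/64.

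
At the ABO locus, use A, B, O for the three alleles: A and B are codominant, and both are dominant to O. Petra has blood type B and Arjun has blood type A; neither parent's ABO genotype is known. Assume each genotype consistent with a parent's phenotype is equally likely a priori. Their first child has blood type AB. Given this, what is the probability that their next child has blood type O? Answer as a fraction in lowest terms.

Possible genotypes: Petra ∈ {BB, BO}; Arjun ∈ {AA, AO}.
Weight each parental genotype pair by prior × P(type-AB child):
  BB × AA: posterior weight 4/9; P(next child type O) = 0.
  BB × AO: posterior weight 2/9; P(next child type O) = 0.
  BO × AA: posterior weight 2/9; P(next child type O) = 0.
  BO × AO: posterior weight 1/9; P(next child type O) = 1/4.
Weighted sum = 1/36.

1/36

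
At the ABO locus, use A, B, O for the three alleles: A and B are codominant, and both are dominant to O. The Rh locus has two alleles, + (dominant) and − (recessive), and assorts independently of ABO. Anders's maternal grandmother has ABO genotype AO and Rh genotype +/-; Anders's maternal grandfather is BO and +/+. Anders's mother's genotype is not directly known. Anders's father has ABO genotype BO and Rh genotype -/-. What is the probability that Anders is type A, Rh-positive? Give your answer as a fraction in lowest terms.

3/32

Anders's mother's ABO genotype from AO × BO: 1/4 AB, 1/4 AO, 1/4 BO, 1/4 OO.
Crossing each possibility with the father BO and summing P(type A): 1/4·1/4 + 1/4·1/4 + 1/4·0 + 1/4·0 = 1/8.
Similarly for Rh via the mother's Rh distribution: P(Rh+) = 3/4.
Independent loci: 1/8 × 3/4 = 3/32.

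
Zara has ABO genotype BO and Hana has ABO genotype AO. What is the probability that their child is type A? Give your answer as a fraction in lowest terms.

ABO cross BO × AO → offspring phenotypes: 1/4 O, 1/4 A, 1/4 B, 1/4 AB.
So P(type A) = 1/4.

1/4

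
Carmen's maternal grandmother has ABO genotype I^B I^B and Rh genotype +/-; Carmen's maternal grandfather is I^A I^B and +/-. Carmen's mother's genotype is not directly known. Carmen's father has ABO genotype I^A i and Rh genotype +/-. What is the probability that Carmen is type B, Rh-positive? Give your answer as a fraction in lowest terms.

Carmen's mother's ABO genotype from I^B I^B × I^A I^B: 1/2 I^A I^B, 1/2 I^B I^B.
Crossing each possibility with the father I^A i and summing P(type B): 1/2·1/4 + 1/2·1/2 = 3/8.
Similarly for Rh via the mother's Rh distribution: P(Rh+) = 3/4.
Independent loci: 3/8 × 3/4 = 9/32.

9/32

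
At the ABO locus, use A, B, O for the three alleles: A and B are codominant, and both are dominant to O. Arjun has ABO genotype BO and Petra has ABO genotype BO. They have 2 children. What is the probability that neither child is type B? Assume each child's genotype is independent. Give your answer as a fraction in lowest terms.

1/16

ABO cross BO × BO → 1/4 O, 3/4 B.
So P(type B) = 3/4 per child.
P(not type B) = 1/4 for one child; (1/4)^2 = 1/16.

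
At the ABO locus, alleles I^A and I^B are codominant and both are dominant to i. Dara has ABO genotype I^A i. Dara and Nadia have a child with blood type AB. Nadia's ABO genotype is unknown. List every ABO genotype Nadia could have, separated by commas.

For each candidate genotype of Nadia, check whether crossing it with I^A i can produce every observed child phenotype.
  I^A I^A → possible child types {A} ✗
  I^A I^B → possible child types {A, B, AB} ✓
  I^A i → possible child types {O, A} ✗
  I^B I^B → possible child types {B, AB} ✓
  I^B i → possible child types {O, A, B, AB} ✓
  i i → possible child types {O, A} ✗

I^A I^B, I^B I^B, I^B i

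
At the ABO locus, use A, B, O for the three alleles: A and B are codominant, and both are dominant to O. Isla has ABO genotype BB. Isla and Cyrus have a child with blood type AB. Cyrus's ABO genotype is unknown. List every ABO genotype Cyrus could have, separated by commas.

For each candidate genotype of Cyrus, check whether crossing it with BB can produce every observed child phenotype.
  AA → possible child types {AB} ✓
  AB → possible child types {B, AB} ✓
  AO → possible child types {B, AB} ✓
  BB → possible child types {B} ✗
  BO → possible child types {B} ✗
  OO → possible child types {B} ✗

AA, AB, AO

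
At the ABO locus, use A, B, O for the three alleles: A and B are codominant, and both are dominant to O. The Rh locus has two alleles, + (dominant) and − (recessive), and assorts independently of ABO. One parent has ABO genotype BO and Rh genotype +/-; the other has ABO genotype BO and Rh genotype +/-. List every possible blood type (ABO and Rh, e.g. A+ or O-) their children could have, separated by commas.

O+, O-, B+, B-

Gametes from BO × BO give offspring ABO genotypes BB, BO, OO, i.e. phenotypes O, B.
Rh cross +/- × +/- → phenotypes Rh+, Rh-.
Combining independently: O+, O-, B+, B-.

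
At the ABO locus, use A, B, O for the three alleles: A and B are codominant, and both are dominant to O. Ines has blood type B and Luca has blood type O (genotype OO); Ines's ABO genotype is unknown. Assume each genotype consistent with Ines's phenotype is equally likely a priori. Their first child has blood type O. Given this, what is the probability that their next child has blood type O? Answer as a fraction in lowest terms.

Possible genotypes: Ines ∈ {BB, BO}; Luca ∈ {OO}.
Weight each parental genotype pair by prior × P(type-O child):
  BO × OO: posterior weight 1; P(next child type O) = 1/2.
Weighted sum = 1/2.

1/2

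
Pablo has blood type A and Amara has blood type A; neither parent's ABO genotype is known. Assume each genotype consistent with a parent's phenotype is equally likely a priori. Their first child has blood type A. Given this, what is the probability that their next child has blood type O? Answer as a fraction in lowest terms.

Possible genotypes: Pablo ∈ {I^A I^A, I^A i}; Amara ∈ {I^A I^A, I^A i}.
Weight each parental genotype pair by prior × P(type-A child):
  I^A I^A × I^A I^A: posterior weight 4/15; P(next child type O) = 0.
  I^A I^A × I^A i: posterior weight 4/15; P(next child type O) = 0.
  I^A i × I^A I^A: posterior weight 4/15; P(next child type O) = 0.
  I^A i × I^A i: posterior weight 1/5; P(next child type O) = 1/4.
Weighted sum = 1/20.

1/20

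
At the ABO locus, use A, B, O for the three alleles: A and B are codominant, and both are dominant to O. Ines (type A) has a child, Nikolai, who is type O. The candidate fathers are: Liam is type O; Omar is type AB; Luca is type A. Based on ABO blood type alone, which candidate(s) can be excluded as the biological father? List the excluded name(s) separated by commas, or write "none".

Omar

A candidate is excluded only if no genotype consistent with his phenotype could produce a type O child with a type A mother.
Omar (type AB): no genotype consistent with that phenotype can produce a type-O child with a type-A mother.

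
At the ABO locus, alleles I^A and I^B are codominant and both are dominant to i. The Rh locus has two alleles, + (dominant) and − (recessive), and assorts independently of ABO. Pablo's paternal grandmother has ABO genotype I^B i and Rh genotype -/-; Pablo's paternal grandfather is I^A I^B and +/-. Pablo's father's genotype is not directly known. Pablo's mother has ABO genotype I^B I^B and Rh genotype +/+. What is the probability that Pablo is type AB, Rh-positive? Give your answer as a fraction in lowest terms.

1/4

Pablo's father's ABO genotype from I^B i × I^A I^B: 1/4 I^A I^B, 1/4 I^A i, 1/4 I^B I^B, 1/4 I^B i.
Crossing each possibility with the mother I^B I^B and summing P(type AB): 1/4·1/2 + 1/4·1/2 + 1/4·0 + 1/4·0 = 1/4.
Similarly for Rh via the father's Rh distribution: P(Rh+) = 1.
Independent loci: 1/4 × 1 = 1/4.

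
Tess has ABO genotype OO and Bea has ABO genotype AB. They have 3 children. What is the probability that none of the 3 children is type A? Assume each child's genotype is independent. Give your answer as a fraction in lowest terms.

ABO cross OO × AB → 1/2 A, 1/2 B.
So P(type A) = 1/2 per child.
P(not type A) = 1/2 for one child; (1/2)^3 = 1/8.

1/8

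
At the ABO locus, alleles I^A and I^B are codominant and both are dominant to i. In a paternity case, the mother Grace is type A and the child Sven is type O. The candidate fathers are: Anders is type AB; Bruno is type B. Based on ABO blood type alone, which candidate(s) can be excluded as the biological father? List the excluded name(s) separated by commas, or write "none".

Anders

A candidate is excluded only if no genotype consistent with his phenotype could produce a type O child with a type A mother.
Anders (type AB): no genotype consistent with that phenotype can produce a type-O child with a type-A mother.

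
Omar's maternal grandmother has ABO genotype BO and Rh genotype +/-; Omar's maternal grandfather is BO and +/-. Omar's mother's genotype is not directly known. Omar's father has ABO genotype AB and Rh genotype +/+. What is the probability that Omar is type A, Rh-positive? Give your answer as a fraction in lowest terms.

Omar's mother's ABO genotype from BO × BO: 1/4 BB, 1/2 BO, 1/4 OO.
Crossing each possibility with the father AB and summing P(type A): 1/4·0 + 1/2·1/4 + 1/4·1/2 = 1/4.
Similarly for Rh via the mother's Rh distribution: P(Rh+) = 1.
Independent loci: 1/4 × 1 = 1/4.

1/4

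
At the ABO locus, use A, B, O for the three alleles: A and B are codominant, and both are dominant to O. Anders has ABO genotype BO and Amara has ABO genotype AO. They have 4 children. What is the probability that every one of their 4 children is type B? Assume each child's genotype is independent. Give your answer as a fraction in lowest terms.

1/256

ABO cross BO × AO → 1/4 O, 1/4 A, 1/4 B, 1/4 AB.
So P(type B) = 1/4 per child.
All 4 independent: (1/4)^4 = 1/256.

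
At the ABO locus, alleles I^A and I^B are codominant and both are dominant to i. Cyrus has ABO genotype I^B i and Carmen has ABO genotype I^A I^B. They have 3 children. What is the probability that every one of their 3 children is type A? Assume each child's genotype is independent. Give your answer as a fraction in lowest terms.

1/64

ABO cross I^B i × I^A I^B → 1/4 A, 1/2 B, 1/4 AB.
So P(type A) = 1/4 per child.
All 3 independent: (1/4)^3 = 1/64.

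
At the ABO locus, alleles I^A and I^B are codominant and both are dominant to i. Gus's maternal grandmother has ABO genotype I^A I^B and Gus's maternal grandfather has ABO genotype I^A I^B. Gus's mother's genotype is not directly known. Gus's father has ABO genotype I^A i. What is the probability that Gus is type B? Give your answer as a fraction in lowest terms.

Gus's mother's ABO genotype from I^A I^B × I^A I^B: 1/4 I^A I^A, 1/2 I^A I^B, 1/4 I^B I^B.
Crossing each possibility with the father I^A i and summing P(type B): 1/4·0 + 1/2·1/4 + 1/4·1/2 = 1/4.

1/4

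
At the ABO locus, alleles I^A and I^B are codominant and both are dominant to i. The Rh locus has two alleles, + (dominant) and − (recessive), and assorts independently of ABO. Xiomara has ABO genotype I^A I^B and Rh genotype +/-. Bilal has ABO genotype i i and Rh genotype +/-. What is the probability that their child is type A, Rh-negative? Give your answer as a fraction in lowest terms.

ABO cross I^A I^B × i i → offspring phenotypes: 1/2 A, 1/2 B.
Rh cross +/- × +/- → 3/4 Rh+, 1/4 Rh-.
Independent loci: P(type A, Rh-negative) = 1/2 × 1/4 = 1/8.

1/8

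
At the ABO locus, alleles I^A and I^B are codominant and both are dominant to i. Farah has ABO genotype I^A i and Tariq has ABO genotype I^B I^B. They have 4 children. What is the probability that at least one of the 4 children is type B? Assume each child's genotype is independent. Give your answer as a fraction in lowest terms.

15/16

ABO cross I^A i × I^B I^B → 1/2 B, 1/2 AB.
So P(type B) = 1/2 per child.
P(none) = (1/2)^4 = 1/16; P(at least one) = 1 − 1/16 = 15/16.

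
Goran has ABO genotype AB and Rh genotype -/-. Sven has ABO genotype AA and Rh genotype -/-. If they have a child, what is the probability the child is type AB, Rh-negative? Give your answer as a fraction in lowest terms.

ABO cross AB × AA → offspring phenotypes: 1/2 A, 1/2 AB.
Rh cross -/- × -/- → 1 Rh-.
Independent loci: P(type AB, Rh-negative) = 1/2 × 1 = 1/2.

1/2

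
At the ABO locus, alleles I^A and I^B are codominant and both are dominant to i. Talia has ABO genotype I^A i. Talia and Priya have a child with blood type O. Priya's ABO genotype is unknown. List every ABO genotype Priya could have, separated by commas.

For each candidate genotype of Priya, check whether crossing it with I^A i can produce every observed child phenotype.
  I^A I^A → possible child types {A} ✗
  I^A I^B → possible child types {A, B, AB} ✗
  I^A i → possible child types {O, A} ✓
  I^B I^B → possible child types {B, AB} ✗
  I^B i → possible child types {O, A, B, AB} ✓
  i i → possible child types {O, A} ✓

I^A i, I^B i, i i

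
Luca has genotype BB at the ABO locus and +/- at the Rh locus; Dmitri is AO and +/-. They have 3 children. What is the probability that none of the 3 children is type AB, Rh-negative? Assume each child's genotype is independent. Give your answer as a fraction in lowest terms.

343/512

ABO cross BB × AO → 1/2 B, 1/2 AB.
Rh cross +/- × +/- → 3/4 Rh+, 1/4 Rh-; so P(type AB, Rh-negative) = 1/2 × 1/4 = 1/8 per child.
P(not type AB, Rh-negative) = 7/8 for one child; (7/8)^3 = 343/512.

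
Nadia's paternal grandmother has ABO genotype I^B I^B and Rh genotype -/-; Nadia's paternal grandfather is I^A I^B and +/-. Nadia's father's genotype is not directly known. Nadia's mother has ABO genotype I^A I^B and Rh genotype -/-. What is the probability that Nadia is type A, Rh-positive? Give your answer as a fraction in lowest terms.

Nadia's father's ABO genotype from I^B I^B × I^A I^B: 1/2 I^A I^B, 1/2 I^B I^B.
Crossing each possibility with the mother I^A I^B and summing P(type A): 1/2·1/4 + 1/2·0 = 1/8.
Similarly for Rh via the father's Rh distribution: P(Rh+) = 1/4.
Independent loci: 1/8 × 1/4 = 1/32.

1/32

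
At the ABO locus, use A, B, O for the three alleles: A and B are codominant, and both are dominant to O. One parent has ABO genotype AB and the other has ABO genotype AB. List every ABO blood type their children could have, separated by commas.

Gametes from AB × AB give offspring ABO genotypes AA, AB, BB, i.e. phenotypes A, B, AB.

A, B, AB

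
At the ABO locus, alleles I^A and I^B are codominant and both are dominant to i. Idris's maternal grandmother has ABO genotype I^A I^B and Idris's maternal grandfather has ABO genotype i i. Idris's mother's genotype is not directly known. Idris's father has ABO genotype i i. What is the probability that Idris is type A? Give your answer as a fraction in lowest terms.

Idris's mother's ABO genotype from I^A I^B × i i: 1/2 I^A i, 1/2 I^B i.
Crossing each possibility with the father i i and summing P(type A): 1/2·1/2 + 1/2·0 = 1/4.

1/4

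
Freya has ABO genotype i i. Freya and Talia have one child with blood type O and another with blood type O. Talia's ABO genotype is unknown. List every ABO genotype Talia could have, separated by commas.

For each candidate genotype of Talia, check whether crossing it with i i can produce every observed child phenotype.
  I^A I^A → possible child types {A} ✗
  I^A I^B → possible child types {A, B} ✗
  I^A i → possible child types {O, A} ✓
  I^B I^B → possible child types {B} ✗
  I^B i → possible child types {O, B} ✓
  i i → possible child types {O} ✓

I^A i, I^B i, i i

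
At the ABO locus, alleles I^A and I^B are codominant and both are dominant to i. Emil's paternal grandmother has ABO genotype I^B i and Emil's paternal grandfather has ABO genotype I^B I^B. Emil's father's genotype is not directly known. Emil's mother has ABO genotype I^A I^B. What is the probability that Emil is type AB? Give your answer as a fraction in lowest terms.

Emil's father's ABO genotype from I^B i × I^B I^B: 1/2 I^B I^B, 1/2 I^B i.
Crossing each possibility with the mother I^A I^B and summing P(type AB): 1/2·1/2 + 1/2·1/4 = 3/8.

3/8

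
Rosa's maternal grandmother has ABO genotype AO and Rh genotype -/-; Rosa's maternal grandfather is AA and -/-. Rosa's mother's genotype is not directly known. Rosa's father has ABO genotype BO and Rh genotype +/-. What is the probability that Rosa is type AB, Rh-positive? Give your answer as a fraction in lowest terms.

Rosa's mother's ABO genotype from AO × AA: 1/2 AA, 1/2 AO.
Crossing each possibility with the father BO and summing P(type AB): 1/2·1/2 + 1/2·1/4 = 3/8.
Similarly for Rh via the mother's Rh distribution: P(Rh+) = 1/2.
Independent loci: 3/8 × 1/2 = 3/16.

3/16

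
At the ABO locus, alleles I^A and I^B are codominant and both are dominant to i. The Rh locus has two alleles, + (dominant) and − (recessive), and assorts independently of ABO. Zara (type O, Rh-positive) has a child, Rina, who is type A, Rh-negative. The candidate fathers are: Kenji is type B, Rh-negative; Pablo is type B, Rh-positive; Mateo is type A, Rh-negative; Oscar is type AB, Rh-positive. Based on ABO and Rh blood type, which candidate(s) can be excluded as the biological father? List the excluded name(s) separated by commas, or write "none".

A candidate is excluded only if no genotype consistent with his phenotype could produce a type A, Rh-negative child with a type O, Rh-positive mother.
Kenji (type B, Rh-): no genotype consistent with that phenotype can produce a type-A Rh- child with a type-O mother.
Pablo (type B, Rh+): no genotype consistent with that phenotype can produce a type-A Rh- child with a type-O mother.

Kenji, Pablo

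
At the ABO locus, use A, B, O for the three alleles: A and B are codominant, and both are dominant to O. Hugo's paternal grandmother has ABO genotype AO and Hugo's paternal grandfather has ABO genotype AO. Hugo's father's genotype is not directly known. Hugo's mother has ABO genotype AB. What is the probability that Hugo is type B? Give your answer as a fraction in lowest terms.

Hugo's father's ABO genotype from AO × AO: 1/4 AA, 1/2 AO, 1/4 OO.
Crossing each possibility with the mother AB and summing P(type B): 1/4·0 + 1/2·1/4 + 1/4·1/2 = 1/4.

1/4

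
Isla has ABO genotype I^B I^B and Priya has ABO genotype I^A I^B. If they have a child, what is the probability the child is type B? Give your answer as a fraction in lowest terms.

1/2

ABO cross I^B I^B × I^A I^B → offspring phenotypes: 1/2 B, 1/2 AB.
So P(type B) = 1/2.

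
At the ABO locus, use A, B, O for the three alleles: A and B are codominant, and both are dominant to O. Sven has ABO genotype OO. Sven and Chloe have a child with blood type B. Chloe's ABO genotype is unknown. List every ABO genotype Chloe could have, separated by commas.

AB, BB, BO

For each candidate genotype of Chloe, check whether crossing it with OO can produce every observed child phenotype.
  AA → possible child types {A} ✗
  AB → possible child types {A, B} ✓
  AO → possible child types {O, A} ✗
  BB → possible child types {B} ✓
  BO → possible child types {O, B} ✓
  OO → possible child types {O} ✗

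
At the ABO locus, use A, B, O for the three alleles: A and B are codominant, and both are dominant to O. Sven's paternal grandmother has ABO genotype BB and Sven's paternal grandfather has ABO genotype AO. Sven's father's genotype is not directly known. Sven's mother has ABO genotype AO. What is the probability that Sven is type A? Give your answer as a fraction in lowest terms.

3/8

Sven's father's ABO genotype from BB × AO: 1/2 AB, 1/2 BO.
Crossing each possibility with the mother AO and summing P(type A): 1/2·1/2 + 1/2·1/4 = 3/8.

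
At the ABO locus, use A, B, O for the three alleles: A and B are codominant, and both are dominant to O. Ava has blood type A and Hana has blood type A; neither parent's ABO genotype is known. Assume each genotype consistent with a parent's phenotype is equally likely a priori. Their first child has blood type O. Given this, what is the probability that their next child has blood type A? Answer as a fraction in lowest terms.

Possible genotypes: Ava ∈ {AA, AO}; Hana ∈ {AA, AO}.
Weight each parental genotype pair by prior × P(type-O child):
  AO × AO: posterior weight 1; P(next child type A) = 3/4.
Weighted sum = 3/4.

3/4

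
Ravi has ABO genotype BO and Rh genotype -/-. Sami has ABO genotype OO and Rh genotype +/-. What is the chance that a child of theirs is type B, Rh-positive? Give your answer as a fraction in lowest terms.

1/4

ABO cross BO × OO → offspring phenotypes: 1/2 O, 1/2 B.
Rh cross -/- × +/- → 1/2 Rh+, 1/2 Rh-.
Independent loci: P(type B, Rh-positive) = 1/2 × 1/2 = 1/4.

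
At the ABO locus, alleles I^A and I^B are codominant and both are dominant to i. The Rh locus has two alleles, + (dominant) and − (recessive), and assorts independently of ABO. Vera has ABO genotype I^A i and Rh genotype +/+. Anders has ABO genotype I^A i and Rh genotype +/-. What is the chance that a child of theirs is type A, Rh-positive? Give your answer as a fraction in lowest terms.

3/4

ABO cross I^A i × I^A i → offspring phenotypes: 1/4 O, 3/4 A.
Rh cross +/+ × +/- → 1 Rh+.
Independent loci: P(type A, Rh-positive) = 3/4 × 1 = 3/4.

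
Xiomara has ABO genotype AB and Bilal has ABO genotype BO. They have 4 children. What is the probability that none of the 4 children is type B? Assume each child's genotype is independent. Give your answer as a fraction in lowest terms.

ABO cross AB × BO → 1/4 A, 1/2 B, 1/4 AB.
So P(type B) = 1/2 per child.
P(not type B) = 1/2 for one child; (1/2)^4 = 1/16.

1/16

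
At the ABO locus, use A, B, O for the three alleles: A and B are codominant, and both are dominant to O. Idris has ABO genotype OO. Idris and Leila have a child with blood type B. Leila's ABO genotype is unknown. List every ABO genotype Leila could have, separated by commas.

AB, BB, BO

For each candidate genotype of Leila, check whether crossing it with OO can produce every observed child phenotype.
  AA → possible child types {A} ✗
  AB → possible child types {A, B} ✓
  AO → possible child types {O, A} ✗
  BB → possible child types {B} ✓
  BO → possible child types {O, B} ✓
  OO → possible child types {O} ✗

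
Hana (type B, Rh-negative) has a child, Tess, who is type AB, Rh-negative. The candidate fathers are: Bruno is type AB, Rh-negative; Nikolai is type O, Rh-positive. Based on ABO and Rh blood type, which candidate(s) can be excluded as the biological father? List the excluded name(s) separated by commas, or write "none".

Nikolai

A candidate is excluded only if no genotype consistent with his phenotype could produce a type AB, Rh-negative child with a type B, Rh-negative mother.
Nikolai (type O, Rh+): no genotype consistent with that phenotype can produce a type-AB Rh- child with a type-B mother.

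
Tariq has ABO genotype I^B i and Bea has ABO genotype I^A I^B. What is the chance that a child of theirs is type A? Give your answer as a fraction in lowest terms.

1/4

ABO cross I^B i × I^A I^B → offspring phenotypes: 1/4 A, 1/2 B, 1/4 AB.
So P(type A) = 1/4.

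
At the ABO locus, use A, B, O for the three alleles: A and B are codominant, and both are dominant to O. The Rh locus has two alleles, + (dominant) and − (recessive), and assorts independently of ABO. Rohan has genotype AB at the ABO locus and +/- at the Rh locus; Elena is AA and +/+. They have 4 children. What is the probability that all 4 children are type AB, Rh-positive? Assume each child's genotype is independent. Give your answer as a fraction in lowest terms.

ABO cross AB × AA → 1/2 A, 1/2 AB.
Rh cross +/- × +/+ → 1 Rh+; so P(type AB, Rh-positive) = 1/2 × 1 = 1/2 per child.
All 4 independent: (1/2)^4 = 1/16.

1/16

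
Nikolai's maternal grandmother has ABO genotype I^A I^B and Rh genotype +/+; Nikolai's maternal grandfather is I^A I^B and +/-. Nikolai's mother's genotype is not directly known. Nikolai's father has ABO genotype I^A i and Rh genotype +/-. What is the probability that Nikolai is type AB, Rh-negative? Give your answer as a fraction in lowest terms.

Nikolai's mother's ABO genotype from I^A I^B × I^A I^B: 1/4 I^A I^A, 1/2 I^A I^B, 1/4 I^B I^B.
Crossing each possibility with the father I^A i and summing P(type AB): 1/4·0 + 1/2·1/4 + 1/4·1/2 = 1/4.
Similarly for Rh via the mother's Rh distribution: P(Rh-) = 1/8.
Independent loci: 1/4 × 1/8 = 1/32.

1/32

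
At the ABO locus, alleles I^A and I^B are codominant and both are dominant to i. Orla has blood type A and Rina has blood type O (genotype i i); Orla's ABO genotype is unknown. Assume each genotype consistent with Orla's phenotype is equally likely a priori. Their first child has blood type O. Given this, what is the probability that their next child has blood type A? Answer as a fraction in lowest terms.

1/2

Possible genotypes: Orla ∈ {I^A I^A, I^A i}; Rina ∈ {i i}.
Weight each parental genotype pair by prior × P(type-O child):
  I^A i × i i: posterior weight 1; P(next child type A) = 1/2.
Weighted sum = 1/2.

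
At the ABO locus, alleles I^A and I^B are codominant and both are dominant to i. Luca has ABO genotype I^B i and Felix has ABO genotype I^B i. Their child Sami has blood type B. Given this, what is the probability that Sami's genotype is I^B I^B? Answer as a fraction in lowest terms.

1/3

Cross I^B i × I^B i → 1/4 I^B I^B, 1/2 I^B i, 1/4 i i.
Type-B genotypes among offspring: I^B I^B (1/4), I^B i (1/2); total 3/4.
P(I^B I^B | type B) = (1/4) / (3/4) = 1/3.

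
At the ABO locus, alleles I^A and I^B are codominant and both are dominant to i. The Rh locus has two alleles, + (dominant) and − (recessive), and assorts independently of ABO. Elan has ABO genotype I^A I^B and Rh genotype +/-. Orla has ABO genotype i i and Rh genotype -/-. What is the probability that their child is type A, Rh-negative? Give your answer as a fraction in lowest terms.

1/4

ABO cross I^A I^B × i i → offspring phenotypes: 1/2 A, 1/2 B.
Rh cross +/- × -/- → 1/2 Rh+, 1/2 Rh-.
Independent loci: P(type A, Rh-negative) = 1/2 × 1/2 = 1/4.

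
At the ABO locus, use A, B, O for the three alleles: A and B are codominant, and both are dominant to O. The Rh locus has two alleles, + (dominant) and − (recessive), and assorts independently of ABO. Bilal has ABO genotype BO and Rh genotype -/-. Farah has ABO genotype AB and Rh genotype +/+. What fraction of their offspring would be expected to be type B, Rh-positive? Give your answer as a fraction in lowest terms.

ABO cross BO × AB → offspring phenotypes: 1/4 A, 1/2 B, 1/4 AB.
Rh cross -/- × +/+ → 1 Rh+.
Independent loci: P(type B, Rh-positive) = 1/2 × 1 = 1/2.

1/2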